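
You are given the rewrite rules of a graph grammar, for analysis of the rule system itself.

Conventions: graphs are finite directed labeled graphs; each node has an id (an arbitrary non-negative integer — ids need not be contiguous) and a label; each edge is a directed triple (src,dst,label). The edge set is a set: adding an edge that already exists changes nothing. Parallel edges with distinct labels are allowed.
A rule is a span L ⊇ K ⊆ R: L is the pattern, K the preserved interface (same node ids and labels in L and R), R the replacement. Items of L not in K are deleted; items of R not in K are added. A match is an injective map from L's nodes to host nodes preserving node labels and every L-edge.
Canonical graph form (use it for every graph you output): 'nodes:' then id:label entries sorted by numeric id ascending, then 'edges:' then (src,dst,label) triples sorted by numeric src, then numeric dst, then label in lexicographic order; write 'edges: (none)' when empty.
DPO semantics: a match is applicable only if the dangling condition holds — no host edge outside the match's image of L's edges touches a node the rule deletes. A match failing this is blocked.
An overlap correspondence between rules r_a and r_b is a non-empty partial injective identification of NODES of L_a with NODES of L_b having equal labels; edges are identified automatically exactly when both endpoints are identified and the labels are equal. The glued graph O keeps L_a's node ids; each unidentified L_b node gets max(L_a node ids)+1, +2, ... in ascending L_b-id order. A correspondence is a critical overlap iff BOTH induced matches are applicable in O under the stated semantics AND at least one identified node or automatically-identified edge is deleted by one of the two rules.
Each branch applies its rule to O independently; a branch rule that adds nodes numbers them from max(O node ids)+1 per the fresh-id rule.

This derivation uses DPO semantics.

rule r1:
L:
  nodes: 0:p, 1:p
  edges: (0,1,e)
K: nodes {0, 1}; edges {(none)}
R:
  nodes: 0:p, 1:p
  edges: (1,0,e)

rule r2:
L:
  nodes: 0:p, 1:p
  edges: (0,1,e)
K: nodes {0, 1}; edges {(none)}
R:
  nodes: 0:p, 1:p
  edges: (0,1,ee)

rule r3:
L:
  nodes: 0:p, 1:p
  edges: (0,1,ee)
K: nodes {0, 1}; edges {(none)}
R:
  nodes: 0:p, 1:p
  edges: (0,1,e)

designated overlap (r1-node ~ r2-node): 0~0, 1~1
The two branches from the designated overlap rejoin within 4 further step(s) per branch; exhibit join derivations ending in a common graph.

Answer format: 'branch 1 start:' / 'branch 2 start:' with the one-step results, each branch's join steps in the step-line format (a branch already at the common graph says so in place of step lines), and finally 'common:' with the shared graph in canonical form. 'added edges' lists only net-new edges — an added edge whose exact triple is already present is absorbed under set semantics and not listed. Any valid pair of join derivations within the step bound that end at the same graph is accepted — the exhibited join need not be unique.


branch 1 start:
nodes: 0:p, 1:p
edges: (1,0,e)
branch 2 start:
nodes: 0:p, 1:p
edges: (0,1,ee)
branch 1 step 1: rule r1; match: 0->1, 1->0; deleted nodes (none); deleted edges (1,0,e); added nodes (none); added edges (0,1,e); result: nodes: 0:p, 1:p edges: (0,1,e)
branch 2 step 1: rule r3; match: 0->0, 1->1; deleted nodes (none); deleted edges (0,1,ee); added nodes (none); added edges (0,1,e); result: nodes: 0:p, 1:p edges: (0,1,e)
common:
nodes: 0:p, 1:p
edges: (0,1,e)


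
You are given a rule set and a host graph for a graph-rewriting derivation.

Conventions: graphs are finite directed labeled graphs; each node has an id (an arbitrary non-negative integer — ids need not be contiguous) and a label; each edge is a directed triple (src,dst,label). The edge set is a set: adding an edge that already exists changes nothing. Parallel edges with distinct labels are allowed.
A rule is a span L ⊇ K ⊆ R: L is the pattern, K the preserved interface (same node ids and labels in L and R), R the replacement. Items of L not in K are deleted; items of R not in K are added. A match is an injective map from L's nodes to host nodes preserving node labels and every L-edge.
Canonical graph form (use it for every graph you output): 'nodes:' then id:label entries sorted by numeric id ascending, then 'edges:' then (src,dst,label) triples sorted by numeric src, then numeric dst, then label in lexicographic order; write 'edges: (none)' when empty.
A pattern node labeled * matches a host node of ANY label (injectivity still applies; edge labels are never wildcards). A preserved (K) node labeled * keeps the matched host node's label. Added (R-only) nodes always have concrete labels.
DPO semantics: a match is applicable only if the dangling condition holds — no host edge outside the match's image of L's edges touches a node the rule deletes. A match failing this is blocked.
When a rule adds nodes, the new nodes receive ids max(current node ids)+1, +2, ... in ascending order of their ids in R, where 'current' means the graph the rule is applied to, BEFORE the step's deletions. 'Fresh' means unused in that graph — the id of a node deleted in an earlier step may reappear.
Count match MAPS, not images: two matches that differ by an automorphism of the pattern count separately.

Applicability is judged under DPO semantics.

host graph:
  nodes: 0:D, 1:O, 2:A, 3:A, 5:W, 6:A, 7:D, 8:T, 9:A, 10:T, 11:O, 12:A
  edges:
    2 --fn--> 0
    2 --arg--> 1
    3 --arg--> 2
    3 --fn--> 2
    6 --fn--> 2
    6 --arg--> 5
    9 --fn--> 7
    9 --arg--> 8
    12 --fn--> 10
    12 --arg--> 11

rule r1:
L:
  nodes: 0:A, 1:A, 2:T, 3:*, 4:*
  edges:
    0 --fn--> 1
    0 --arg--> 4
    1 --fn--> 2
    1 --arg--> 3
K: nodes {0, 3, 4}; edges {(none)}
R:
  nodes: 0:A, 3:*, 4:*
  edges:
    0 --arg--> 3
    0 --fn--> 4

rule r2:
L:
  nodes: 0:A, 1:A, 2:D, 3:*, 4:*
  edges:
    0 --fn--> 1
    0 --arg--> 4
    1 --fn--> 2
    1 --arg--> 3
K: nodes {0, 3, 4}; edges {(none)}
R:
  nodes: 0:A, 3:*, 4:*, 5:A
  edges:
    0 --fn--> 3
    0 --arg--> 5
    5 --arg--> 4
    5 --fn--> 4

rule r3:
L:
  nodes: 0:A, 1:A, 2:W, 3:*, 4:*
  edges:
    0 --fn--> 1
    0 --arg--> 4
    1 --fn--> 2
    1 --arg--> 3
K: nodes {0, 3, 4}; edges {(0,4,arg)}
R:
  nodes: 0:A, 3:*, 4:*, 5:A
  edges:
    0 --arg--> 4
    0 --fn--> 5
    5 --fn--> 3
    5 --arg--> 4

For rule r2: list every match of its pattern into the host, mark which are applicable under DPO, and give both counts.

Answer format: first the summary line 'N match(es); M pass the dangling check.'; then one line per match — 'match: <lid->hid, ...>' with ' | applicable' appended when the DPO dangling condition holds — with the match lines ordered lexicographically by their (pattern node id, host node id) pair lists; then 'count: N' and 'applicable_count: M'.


1 match(es); 0 pass the dangling check.
match: 0->6, 1->2, 2->0, 3->1, 4->5
count: 1
applicable_count: 0


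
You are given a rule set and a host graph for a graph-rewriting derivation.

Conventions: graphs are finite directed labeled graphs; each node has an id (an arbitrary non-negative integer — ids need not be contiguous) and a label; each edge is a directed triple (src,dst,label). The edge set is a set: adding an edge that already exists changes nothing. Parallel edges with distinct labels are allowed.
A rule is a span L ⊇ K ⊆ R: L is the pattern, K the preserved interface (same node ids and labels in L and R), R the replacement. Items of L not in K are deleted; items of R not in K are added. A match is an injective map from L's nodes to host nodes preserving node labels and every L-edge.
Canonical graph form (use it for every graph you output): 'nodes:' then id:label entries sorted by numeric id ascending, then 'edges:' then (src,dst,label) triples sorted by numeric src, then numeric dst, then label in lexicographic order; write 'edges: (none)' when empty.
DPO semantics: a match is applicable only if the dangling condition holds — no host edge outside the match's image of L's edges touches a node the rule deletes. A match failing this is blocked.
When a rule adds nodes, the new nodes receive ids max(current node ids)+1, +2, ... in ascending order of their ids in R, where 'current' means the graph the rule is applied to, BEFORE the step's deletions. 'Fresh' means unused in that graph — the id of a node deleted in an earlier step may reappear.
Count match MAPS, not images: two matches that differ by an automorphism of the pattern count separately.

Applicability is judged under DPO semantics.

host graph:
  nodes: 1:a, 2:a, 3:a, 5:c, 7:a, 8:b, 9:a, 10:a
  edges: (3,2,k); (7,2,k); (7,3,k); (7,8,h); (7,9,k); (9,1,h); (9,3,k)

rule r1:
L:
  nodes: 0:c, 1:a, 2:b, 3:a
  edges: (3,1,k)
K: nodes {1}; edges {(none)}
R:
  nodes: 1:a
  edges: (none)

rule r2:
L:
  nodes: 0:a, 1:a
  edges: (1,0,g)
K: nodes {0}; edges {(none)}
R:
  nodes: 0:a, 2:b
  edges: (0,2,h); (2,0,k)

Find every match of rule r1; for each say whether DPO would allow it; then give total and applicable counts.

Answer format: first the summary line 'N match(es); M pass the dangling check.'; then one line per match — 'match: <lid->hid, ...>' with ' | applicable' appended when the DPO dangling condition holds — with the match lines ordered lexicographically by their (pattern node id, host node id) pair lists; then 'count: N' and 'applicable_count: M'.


5 match(es); 0 pass the dangling check.
match: 0->5, 1->2, 2->8, 3->3
match: 0->5, 1->2, 2->8, 3->7
match: 0->5, 1->3, 2->8, 3->7
match: 0->5, 1->3, 2->8, 3->9
match: 0->5, 1->9, 2->8, 3->7
count: 5
applicable_count: 0


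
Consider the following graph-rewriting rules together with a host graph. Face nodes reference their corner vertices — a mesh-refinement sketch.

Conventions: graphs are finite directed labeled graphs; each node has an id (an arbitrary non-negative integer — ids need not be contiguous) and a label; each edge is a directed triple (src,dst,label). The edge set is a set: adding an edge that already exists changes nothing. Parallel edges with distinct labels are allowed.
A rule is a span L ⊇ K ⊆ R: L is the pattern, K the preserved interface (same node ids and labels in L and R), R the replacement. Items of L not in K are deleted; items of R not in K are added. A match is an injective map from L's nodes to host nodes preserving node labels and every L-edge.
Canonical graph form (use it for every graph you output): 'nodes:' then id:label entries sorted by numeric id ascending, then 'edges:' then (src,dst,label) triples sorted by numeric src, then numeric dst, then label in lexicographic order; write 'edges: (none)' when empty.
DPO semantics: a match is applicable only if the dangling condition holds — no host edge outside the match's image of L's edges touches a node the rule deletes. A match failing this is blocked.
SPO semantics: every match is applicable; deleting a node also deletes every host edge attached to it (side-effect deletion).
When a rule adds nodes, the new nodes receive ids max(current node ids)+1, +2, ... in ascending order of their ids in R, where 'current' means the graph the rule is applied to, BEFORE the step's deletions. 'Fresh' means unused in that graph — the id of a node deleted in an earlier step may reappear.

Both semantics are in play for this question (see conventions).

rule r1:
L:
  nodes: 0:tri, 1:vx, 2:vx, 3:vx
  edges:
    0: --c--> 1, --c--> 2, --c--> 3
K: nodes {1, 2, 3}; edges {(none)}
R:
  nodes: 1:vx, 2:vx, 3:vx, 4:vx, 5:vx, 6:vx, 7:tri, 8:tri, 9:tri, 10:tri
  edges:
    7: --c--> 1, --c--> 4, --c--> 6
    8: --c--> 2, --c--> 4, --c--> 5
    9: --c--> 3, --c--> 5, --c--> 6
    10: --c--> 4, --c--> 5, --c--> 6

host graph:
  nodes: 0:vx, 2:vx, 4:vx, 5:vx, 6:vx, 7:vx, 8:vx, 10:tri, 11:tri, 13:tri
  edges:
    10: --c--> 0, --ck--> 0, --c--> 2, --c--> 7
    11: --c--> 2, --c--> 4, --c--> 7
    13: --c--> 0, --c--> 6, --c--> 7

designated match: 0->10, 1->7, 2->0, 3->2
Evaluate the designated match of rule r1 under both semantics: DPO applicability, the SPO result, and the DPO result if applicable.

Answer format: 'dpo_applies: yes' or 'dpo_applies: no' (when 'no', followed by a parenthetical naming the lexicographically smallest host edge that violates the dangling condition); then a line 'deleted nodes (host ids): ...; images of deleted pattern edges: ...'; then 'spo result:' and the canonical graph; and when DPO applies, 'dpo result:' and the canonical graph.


dpo_applies: no
(the rule deletes node 10, which keeps host edge (10,0,ck) outside the match image — the dangling condition fails, DPO blocks; SPO proceeds and side-deletes such edges)
deleted nodes (host ids): 10; images of deleted pattern edges: (10,0,c); (10,2,c); (10,7,c)
spo result:
nodes: 0:vx, 2:vx, 4:vx, 5:vx, 6:vx, 7:vx, 8:vx, 11:tri, 13:tri, 14:vx, 15:vx, 16:vx, 17:tri, 18:tri, 19:tri, 20:tri
edges: (11,2,c); (11,4,c); (11,7,c); (13,0,c); (13,6,c); (13,7,c); (17,7,c); (17,14,c); (17,16,c); (18,0,c); (18,14,c); (18,15,c); (19,2,c); (19,15,c); (19,16,c); (20,14,c); (20,15,c); (20,16,c)


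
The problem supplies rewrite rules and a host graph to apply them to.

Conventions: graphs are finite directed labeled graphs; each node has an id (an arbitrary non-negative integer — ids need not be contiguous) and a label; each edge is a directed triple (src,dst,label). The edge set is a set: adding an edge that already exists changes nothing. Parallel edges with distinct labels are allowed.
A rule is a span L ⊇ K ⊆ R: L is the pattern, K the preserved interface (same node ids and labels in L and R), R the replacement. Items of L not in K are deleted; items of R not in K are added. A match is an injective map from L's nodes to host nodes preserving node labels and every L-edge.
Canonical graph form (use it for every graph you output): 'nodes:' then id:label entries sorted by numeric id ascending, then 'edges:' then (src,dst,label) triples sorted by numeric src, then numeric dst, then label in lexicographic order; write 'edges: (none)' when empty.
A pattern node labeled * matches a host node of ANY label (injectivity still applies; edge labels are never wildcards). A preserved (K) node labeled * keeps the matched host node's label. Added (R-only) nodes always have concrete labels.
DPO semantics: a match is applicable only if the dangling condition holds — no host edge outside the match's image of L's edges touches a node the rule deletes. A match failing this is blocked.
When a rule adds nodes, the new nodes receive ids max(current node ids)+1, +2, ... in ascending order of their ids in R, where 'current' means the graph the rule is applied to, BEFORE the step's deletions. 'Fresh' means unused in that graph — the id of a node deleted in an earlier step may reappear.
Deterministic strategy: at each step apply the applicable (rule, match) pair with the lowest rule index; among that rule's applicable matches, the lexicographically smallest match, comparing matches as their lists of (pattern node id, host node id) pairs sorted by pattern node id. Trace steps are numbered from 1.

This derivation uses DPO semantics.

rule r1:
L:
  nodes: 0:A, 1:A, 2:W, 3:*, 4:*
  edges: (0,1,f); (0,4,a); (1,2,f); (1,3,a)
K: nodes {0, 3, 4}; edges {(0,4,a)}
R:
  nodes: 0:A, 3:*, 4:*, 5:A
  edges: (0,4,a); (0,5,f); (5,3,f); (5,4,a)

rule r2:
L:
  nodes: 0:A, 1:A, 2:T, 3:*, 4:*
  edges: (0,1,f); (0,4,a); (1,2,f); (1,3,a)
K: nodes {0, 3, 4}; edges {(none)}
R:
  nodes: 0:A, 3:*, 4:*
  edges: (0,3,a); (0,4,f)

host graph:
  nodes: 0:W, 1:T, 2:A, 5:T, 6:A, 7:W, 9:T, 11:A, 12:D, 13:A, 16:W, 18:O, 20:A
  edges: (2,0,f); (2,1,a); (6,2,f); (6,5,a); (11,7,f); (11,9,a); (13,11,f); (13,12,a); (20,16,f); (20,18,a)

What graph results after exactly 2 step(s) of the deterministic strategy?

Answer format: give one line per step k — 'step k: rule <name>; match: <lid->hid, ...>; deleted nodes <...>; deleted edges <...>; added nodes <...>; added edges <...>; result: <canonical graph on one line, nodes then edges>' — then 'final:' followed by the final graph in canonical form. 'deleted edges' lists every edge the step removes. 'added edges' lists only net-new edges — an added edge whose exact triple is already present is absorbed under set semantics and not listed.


step 1: rule r1; match: 0->6, 1->2, 2->0, 3->1, 4->5; deleted nodes 0, 2; deleted edges (2,0,f); (2,1,a); (6,2,f); added nodes 21; added edges (6,21,f); (21,1,f); (21,5,a); result: nodes: 1:T, 5:T, 6:A, 7:W, 9:T, 11:A, 12:D, 13:A, 16:W, 18:O, 20:A, 21:A edges: (6,5,a); (6,21,f); (11,7,f); (11,9,a); (13,11,f); (13,12,a); (20,16,f); (20,18,a); (21,1,f); (21,5,a)
step 2: rule r1; match: 0->13, 1->11, 2->7, 3->9, 4->12; deleted nodes 7, 11; deleted edges (11,7,f); (11,9,a); (13,11,f); added nodes 22; added edges (13,22,f); (22,9,f); (22,12,a); result: nodes: 1:T, 5:T, 6:A, 9:T, 12:D, 13:A, 16:W, 18:O, 20:A, 21:A, 22:A edges: (6,5,a); (6,21,f); (13,12,a); (13,22,f); (20,16,f); (20,18,a); (21,1,f); (21,5,a); (22,9,f); (22,12,a)
final:
nodes: 1:T, 5:T, 6:A, 9:T, 12:D, 13:A, 16:W, 18:O, 20:A, 21:A, 22:A
edges: (6,5,a); (6,21,f); (13,12,a); (13,22,f); (20,16,f); (20,18,a); (21,1,f); (21,5,a); (22,9,f); (22,12,a)


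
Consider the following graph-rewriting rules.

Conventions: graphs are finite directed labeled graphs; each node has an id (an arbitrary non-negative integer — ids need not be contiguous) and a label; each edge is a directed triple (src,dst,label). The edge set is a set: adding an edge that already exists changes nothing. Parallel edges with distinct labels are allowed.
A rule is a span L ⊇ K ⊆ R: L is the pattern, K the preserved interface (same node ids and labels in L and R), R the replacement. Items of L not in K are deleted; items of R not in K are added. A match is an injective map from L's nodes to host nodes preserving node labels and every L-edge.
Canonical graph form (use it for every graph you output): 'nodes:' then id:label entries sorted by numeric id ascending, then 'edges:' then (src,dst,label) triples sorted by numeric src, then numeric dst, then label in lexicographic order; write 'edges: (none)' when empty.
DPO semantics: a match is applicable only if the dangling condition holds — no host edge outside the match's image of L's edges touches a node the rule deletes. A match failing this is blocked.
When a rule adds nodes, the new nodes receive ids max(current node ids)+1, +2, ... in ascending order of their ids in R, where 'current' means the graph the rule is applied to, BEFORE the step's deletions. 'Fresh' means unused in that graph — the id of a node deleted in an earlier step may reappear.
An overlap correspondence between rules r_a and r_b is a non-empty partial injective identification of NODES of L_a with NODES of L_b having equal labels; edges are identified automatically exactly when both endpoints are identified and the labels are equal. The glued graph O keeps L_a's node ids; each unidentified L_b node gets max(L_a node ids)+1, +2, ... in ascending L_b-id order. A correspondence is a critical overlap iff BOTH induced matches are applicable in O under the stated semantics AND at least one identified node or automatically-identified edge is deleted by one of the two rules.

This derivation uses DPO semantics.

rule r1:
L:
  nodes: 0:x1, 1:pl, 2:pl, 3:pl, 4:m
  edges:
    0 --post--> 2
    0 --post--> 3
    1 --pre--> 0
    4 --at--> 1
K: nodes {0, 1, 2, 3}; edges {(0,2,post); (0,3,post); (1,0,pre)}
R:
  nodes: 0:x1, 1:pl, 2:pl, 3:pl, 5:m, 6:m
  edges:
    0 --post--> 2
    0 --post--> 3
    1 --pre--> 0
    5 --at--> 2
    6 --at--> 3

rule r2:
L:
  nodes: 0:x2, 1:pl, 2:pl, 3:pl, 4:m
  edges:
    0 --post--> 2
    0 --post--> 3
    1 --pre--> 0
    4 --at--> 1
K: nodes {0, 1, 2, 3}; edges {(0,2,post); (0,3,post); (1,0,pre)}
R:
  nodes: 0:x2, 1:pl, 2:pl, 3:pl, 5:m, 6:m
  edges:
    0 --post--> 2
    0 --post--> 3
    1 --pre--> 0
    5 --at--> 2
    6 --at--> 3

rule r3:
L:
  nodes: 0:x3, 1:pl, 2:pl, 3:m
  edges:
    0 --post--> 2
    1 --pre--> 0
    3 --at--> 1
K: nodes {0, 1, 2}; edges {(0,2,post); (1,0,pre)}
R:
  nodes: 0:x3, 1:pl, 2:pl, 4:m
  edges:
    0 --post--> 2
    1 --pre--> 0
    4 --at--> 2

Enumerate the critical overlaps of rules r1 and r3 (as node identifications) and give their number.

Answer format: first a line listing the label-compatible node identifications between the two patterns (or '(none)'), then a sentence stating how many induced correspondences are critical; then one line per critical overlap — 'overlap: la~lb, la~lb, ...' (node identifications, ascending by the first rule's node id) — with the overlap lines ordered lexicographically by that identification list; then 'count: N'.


label-compatible node identifications between L(r1) and L(r3): 1~1, 1~2, 2~1, 2~2, 3~1, 3~2, 4~3
3 of the induced correspondences are critical overlaps of r1 and r3.
overlap: 1~1, 2~2, 4~3
overlap: 1~1, 3~2, 4~3
overlap: 1~1, 4~3
count: 3


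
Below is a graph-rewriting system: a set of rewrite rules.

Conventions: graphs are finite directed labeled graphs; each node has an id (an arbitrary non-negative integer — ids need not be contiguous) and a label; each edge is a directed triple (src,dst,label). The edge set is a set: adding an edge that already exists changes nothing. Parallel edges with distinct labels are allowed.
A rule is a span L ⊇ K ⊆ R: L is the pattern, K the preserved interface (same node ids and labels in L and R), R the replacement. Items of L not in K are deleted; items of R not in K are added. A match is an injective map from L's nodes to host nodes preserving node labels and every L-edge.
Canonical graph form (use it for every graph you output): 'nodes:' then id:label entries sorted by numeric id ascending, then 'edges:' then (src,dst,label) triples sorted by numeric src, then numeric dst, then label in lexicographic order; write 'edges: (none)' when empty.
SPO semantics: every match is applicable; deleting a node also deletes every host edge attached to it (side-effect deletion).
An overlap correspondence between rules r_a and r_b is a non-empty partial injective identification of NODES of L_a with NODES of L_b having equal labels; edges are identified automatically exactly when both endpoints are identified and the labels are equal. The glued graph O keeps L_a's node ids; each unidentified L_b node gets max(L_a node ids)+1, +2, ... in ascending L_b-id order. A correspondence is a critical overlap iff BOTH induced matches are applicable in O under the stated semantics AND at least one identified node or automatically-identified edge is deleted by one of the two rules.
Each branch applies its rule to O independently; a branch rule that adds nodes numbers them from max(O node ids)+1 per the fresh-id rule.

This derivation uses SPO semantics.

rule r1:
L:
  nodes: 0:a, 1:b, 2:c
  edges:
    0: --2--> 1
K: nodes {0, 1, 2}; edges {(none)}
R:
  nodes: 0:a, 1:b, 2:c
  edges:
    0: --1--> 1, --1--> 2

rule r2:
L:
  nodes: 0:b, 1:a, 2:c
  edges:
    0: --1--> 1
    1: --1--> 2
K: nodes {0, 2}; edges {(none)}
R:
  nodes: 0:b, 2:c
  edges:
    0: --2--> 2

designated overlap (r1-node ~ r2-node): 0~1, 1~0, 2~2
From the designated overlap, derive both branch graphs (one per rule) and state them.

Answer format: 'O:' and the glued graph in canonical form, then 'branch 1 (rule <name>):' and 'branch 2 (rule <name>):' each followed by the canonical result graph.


O:
nodes: 0:a, 1:b, 2:c
edges: (0,1,2); (0,2,1); (1,0,1)
branch 1 (rule r1):
nodes: 0:a, 1:b, 2:c
edges: (0,1,1); (0,2,1); (1,0,1)
branch 2 (rule r2):
nodes: 1:b, 2:c
edges: (1,2,2)


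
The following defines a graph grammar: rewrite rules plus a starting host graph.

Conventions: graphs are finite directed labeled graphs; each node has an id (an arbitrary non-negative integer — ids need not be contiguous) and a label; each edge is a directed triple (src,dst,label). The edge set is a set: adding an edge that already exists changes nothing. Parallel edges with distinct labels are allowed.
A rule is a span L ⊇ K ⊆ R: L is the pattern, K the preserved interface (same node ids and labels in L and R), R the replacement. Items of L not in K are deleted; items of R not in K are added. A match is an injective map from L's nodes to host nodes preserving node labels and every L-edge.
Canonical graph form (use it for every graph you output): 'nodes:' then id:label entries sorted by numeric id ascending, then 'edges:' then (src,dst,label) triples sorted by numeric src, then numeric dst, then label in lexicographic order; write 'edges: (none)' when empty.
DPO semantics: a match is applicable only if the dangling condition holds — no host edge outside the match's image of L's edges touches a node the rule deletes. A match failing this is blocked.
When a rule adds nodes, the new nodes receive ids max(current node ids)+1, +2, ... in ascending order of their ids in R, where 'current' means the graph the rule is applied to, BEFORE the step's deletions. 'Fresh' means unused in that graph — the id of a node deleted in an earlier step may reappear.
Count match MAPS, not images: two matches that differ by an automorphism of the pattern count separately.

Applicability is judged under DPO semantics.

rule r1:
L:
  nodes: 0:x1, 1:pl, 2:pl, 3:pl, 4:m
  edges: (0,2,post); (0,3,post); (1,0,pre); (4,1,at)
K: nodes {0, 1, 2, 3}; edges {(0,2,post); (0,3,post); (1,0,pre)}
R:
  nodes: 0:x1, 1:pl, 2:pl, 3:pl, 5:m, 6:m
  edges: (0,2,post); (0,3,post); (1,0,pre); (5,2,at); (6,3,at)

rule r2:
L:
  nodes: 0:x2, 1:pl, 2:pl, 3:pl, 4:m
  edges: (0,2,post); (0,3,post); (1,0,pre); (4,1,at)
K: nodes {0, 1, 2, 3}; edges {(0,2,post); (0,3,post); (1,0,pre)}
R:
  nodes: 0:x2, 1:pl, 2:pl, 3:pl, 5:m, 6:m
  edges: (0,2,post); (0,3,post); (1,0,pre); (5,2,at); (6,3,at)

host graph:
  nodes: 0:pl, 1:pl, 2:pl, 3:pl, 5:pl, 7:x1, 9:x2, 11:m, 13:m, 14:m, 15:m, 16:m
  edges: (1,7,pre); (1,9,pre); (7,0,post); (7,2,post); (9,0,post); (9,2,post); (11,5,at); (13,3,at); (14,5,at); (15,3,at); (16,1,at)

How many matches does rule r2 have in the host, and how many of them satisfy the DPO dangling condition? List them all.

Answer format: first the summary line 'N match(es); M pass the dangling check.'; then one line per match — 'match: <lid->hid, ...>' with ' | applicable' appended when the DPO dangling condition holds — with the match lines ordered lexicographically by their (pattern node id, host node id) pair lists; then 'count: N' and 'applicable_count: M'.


2 match(es); 2 pass the dangling check.
match: 0->9, 1->1, 2->0, 3->2, 4->16 | applicable
match: 0->9, 1->1, 2->2, 3->0, 4->16 | applicable
count: 2
applicable_count: 2


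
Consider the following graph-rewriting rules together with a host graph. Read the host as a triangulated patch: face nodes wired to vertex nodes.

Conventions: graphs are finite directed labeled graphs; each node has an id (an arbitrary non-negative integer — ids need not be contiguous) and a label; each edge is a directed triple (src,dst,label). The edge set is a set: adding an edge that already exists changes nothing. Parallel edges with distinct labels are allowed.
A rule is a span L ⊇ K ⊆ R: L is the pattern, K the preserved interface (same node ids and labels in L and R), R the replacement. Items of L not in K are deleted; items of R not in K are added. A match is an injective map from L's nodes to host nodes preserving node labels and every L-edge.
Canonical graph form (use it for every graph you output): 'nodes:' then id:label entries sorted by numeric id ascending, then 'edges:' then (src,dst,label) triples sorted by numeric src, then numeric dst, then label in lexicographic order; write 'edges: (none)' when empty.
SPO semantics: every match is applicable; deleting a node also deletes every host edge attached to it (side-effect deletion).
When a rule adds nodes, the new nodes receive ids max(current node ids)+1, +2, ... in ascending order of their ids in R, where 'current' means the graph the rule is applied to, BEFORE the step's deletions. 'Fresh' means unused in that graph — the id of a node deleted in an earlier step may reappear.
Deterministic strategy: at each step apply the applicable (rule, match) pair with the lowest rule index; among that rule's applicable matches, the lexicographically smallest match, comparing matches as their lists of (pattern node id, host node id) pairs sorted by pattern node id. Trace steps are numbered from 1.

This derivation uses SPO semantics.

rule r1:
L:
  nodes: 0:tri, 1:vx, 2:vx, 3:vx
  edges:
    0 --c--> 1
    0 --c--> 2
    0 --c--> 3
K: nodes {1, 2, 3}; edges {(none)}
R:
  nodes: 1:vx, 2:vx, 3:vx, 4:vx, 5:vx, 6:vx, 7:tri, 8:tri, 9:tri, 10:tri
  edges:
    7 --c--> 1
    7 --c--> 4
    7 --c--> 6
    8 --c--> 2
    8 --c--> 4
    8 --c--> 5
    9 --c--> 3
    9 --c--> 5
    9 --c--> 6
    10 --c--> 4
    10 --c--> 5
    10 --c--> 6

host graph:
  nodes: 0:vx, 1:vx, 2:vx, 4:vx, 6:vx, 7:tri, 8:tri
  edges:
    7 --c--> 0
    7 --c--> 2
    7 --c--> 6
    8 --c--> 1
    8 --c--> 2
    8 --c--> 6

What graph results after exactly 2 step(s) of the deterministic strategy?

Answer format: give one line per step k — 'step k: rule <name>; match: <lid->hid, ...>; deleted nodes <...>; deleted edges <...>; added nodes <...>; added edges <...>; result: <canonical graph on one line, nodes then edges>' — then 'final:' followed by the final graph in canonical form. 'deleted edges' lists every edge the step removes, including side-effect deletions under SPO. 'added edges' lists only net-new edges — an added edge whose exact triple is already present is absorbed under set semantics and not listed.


step 1: rule r1; match: 0->7, 1->0, 2->2, 3->6; deleted nodes 7; deleted edges (7,0,c); (7,2,c); (7,6,c); added nodes 9, 10, 11, 12, 13, 14, 15; added edges (12,0,c); (12,9,c); (12,11,c); (13,2,c); (13,9,c); (13,10,c); (14,6,c); (14,10,c); (14,11,c); (15,9,c); (15,10,c); (15,11,c); result: nodes: 0:vx, 1:vx, 2:vx, 4:vx, 6:vx, 8:tri, 9:vx, 10:vx, 11:vx, 12:tri, 13:tri, 14:tri, 15:tri edges: (8,1,c); (8,2,c); (8,6,c); (12,0,c); (12,9,c); (12,11,c); (13,2,c); (13,9,c); (13,10,c); (14,6,c); (14,10,c); (14,11,c); (15,9,c); (15,10,c); (15,11,c)
step 2: rule r1; match: 0->8, 1->1, 2->2, 3->6; deleted nodes 8; deleted edges (8,1,c); (8,2,c); (8,6,c); added nodes 16, 17, 18, 19, 20, 21, 22; added edges (19,1,c); (19,16,c); (19,18,c); (20,2,c); (20,16,c); (20,17,c); (21,6,c); (21,17,c); (21,18,c); (22,16,c); (22,17,c); (22,18,c); result: nodes: 0:vx, 1:vx, 2:vx, 4:vx, 6:vx, 9:vx, 10:vx, 11:vx, 12:tri, 13:tri, 14:tri, 15:tri, 16:vx, 17:vx, 18:vx, 19:tri, 20:tri, 21:tri, 22:tri edges: (12,0,c); (12,9,c); (12,11,c); (13,2,c); (13,9,c); (13,10,c); (14,6,c); (14,10,c); (14,11,c); (15,9,c); (15,10,c); (15,11,c); (19,1,c); (19,16,c); (19,18,c); (20,2,c); (20,16,c); (20,17,c); (21,6,c); (21,17,c); (21,18,c); (22,16,c); (22,17,c); (22,18,c)
final:
nodes: 0:vx, 1:vx, 2:vx, 4:vx, 6:vx, 9:vx, 10:vx, 11:vx, 12:tri, 13:tri, 14:tri, 15:tri, 16:vx, 17:vx, 18:vx, 19:tri, 20:tri, 21:tri, 22:tri
edges: (12,0,c); (12,9,c); (12,11,c); (13,2,c); (13,9,c); (13,10,c); (14,6,c); (14,10,c); (14,11,c); (15,9,c); (15,10,c); (15,11,c); (19,1,c); (19,16,c); (19,18,c); (20,2,c); (20,16,c); (20,17,c); (21,6,c); (21,17,c); (21,18,c); (22,16,c); (22,17,c); (22,18,c)


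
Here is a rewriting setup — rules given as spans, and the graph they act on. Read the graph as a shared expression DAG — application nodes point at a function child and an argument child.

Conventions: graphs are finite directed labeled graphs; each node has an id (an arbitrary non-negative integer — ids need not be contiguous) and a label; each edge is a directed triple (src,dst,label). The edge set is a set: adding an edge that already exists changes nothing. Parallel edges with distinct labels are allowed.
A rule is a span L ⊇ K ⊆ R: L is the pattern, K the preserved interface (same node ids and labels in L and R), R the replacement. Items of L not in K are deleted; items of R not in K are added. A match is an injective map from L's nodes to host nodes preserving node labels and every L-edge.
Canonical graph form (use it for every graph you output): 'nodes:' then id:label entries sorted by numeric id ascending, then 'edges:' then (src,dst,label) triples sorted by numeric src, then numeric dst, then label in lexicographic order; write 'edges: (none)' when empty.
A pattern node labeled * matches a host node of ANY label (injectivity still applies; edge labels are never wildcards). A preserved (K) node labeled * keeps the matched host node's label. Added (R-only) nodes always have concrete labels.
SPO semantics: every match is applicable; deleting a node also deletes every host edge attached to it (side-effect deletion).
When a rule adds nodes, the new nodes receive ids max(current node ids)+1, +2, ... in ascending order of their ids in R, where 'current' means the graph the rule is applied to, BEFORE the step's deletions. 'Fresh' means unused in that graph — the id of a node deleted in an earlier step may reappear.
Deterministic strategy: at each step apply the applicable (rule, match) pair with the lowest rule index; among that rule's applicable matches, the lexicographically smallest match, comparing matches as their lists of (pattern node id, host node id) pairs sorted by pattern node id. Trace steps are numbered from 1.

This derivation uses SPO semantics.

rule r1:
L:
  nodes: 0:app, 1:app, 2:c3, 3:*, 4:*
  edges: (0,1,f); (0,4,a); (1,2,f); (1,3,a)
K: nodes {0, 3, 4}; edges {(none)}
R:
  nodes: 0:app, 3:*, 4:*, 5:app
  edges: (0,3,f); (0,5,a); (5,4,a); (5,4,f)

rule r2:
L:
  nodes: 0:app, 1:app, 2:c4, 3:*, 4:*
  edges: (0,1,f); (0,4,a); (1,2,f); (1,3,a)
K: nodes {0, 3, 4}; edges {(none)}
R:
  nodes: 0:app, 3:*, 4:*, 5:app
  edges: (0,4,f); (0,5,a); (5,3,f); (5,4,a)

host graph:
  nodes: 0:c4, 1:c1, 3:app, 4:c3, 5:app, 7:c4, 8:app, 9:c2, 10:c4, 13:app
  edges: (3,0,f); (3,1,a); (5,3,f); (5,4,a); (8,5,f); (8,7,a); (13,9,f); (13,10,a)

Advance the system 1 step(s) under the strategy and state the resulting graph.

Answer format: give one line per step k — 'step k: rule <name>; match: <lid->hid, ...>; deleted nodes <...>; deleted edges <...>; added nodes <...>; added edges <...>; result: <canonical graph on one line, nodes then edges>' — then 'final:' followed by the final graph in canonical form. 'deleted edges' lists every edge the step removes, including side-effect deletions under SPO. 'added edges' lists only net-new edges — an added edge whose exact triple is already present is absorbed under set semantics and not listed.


step 1: rule r2; match: 0->5, 1->3, 2->0, 3->1, 4->4; deleted nodes 0, 3; deleted edges (3,0,f); (3,1,a); (5,3,f); (5,4,a); added nodes 14; added edges (5,4,f); (5,14,a); (14,1,f); (14,4,a); result: nodes: 1:c1, 4:c3, 5:app, 7:c4, 8:app, 9:c2, 10:c4, 13:app, 14:app edges: (5,4,f); (5,14,a); (8,5,f); (8,7,a); (13,9,f); (13,10,a); (14,1,f); (14,4,a)
final:
nodes: 1:c1, 4:c3, 5:app, 7:c4, 8:app, 9:c2, 10:c4, 13:app, 14:app
edges: (5,4,f); (5,14,a); (8,5,f); (8,7,a); (13,9,f); (13,10,a); (14,1,f); (14,4,a)


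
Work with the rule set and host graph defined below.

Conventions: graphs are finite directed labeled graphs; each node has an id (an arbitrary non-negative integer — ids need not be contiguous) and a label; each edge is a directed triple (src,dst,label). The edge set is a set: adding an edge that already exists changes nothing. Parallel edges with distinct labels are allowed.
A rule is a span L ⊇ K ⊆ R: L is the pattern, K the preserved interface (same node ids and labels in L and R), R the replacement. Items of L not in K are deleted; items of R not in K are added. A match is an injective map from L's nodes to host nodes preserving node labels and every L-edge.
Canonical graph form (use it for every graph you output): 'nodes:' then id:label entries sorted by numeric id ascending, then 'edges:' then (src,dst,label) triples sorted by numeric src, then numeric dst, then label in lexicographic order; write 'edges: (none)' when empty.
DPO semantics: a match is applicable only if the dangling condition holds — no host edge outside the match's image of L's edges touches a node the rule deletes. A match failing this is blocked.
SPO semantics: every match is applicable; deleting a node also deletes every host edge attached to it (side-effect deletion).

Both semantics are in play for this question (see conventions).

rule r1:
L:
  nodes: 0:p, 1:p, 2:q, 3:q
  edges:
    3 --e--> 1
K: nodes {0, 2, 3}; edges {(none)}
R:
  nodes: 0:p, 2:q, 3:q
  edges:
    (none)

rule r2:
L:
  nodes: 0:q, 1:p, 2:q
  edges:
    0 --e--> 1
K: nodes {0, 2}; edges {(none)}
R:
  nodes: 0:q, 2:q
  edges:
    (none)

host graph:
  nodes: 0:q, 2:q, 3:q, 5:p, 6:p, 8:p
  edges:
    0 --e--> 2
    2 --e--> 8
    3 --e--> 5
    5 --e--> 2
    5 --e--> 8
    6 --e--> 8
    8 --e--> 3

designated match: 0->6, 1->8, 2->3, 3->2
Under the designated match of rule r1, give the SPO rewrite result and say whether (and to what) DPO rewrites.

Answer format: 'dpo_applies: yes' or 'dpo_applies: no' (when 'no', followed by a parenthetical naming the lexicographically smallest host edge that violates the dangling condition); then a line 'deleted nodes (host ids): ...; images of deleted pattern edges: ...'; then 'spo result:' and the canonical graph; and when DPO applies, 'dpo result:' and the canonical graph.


dpo_applies: no
(the rule deletes node 8, which keeps host edge (5,8,e) outside the match image — the dangling condition fails, DPO blocks; SPO proceeds and side-deletes such edges)
deleted nodes (host ids): 8; images of deleted pattern edges: (2,8,e)
spo result:
nodes: 0:q, 2:q, 3:q, 5:p, 6:p
edges: (0,2,e); (3,5,e); (5,2,e)


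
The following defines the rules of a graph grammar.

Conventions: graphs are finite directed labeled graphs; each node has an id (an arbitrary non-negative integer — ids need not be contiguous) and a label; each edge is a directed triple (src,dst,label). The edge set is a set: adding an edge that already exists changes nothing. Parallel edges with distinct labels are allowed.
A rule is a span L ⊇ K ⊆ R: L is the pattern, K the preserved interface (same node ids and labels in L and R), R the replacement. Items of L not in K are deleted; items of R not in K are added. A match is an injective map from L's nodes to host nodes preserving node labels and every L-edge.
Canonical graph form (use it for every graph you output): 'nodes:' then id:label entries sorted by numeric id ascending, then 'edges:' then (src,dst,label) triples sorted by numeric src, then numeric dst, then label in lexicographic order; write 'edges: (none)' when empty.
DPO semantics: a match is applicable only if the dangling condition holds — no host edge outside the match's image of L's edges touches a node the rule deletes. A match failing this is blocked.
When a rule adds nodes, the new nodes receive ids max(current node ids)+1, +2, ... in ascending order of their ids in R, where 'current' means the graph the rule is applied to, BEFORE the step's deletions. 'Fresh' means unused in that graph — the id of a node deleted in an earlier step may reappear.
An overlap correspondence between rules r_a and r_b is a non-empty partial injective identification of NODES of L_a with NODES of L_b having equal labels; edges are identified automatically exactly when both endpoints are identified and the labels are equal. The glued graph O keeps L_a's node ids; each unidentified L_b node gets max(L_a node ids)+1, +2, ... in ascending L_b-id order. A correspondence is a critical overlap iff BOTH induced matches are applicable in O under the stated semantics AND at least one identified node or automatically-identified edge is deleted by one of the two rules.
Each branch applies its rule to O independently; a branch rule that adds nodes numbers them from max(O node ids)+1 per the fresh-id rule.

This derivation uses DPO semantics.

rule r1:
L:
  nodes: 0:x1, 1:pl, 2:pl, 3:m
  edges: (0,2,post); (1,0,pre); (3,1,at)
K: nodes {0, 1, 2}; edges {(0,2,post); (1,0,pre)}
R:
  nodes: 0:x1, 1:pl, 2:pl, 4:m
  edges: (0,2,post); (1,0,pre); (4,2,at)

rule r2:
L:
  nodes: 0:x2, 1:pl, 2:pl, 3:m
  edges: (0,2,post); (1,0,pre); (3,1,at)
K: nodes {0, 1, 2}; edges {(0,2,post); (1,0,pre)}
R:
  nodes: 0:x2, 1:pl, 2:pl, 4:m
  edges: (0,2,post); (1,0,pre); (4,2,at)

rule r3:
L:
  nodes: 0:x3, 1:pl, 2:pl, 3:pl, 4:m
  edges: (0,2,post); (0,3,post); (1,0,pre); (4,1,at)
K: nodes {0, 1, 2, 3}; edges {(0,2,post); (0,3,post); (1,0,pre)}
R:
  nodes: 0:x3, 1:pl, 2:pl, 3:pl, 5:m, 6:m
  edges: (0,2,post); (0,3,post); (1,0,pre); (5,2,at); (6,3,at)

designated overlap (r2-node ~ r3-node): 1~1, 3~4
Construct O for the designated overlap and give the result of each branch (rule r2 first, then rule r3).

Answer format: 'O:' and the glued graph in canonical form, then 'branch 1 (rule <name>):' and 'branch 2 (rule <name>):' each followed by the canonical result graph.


O:
nodes: 0:x2, 1:pl, 2:pl, 3:m, 4:x3, 5:pl, 6:pl
edges: (0,2,post); (1,0,pre); (1,4,pre); (3,1,at); (4,5,post); (4,6,post)
branch 1 (rule r2):
nodes: 0:x2, 1:pl, 2:pl, 4:x3, 5:pl, 6:pl, 7:m
edges: (0,2,post); (1,0,pre); (1,4,pre); (4,5,post); (4,6,post); (7,2,at)
branch 2 (rule r3):
nodes: 0:x2, 1:pl, 2:pl, 4:x3, 5:pl, 6:pl, 7:m, 8:m
edges: (0,2,post); (1,0,pre); (1,4,pre); (4,5,post); (4,6,post); (7,5,at); (8,6,at)
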